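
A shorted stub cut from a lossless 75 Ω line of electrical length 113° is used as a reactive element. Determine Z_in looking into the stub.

tan(βl) = -2.36
For a shorted stub, Z_in = jZ_0·tan(βl)

Z_in ≈ −j177 Ω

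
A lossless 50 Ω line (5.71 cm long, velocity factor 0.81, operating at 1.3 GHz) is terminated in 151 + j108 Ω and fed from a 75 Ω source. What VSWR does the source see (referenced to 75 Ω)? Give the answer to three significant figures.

VSWR ≈ 6.89

λ = v/f = 0.81·c / 1.3 GHz = 0.187 m
βl = 2π·l/λ = 2π × 0.305 = 110°
tan(βl) = -2.75
Z_in = Z_0·(Z_L + jZ_0·tanβl)/(Z_0 + jZ_L·tanβl) = 11 + j8.95 Ω
Γ_s = (Z_in − Z_s)/(Z_in + Z_s) = (-64 + j8.95)/(86 + j8.95), |Γ_s| = 0.747
VSWR = (1 + |Γ_s|)/(1 − |Γ_s|)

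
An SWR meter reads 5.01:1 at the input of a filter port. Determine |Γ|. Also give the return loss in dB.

|Γ| = (S − 1)/(S + 1) = (5.01 − 1)/(5.01 + 1) = 4.01/6.01
RL = −20·log₁₀|Γ| = −20·log₁₀(0.667)

|Γ| ≈ 0.667; return loss ≈ 3.51 dB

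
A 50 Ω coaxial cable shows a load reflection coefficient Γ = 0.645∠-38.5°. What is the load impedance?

Z_L = Z_0·(1 + Γ)/(1 − Γ) = 50·(1.5 − j0.402)/(0.495 + j0.402)

Z_L ≈ 71.8 − j98.8 Ω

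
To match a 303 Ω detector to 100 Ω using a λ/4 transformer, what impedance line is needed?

Z_qwt ≈ 174 Ω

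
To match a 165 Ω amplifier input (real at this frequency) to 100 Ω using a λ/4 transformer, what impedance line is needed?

Z_qwt = √(Z_0·R_L) = √(100 × 165) = √16500

Z_qwt ≈ 128 Ω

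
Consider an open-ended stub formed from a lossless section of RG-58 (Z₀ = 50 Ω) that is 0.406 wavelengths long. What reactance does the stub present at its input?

βl = 2π × 0.406 = 146°
tan(βl) = -0.67
For an open-ended stub, Z_in = −jZ_0·cot(βl) = −jZ_0/tan(βl)

X_in ≈ 74.6 Ω (inductive)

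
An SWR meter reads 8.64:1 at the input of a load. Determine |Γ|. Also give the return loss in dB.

|Γ| ≈ 0.793; return loss ≈ 2.02 dB

|Γ| = (S − 1)/(S + 1) = (8.64 − 1)/(8.64 + 1) = 7.64/9.64
RL = −20·log₁₀|Γ| = −20·log₁₀(0.793)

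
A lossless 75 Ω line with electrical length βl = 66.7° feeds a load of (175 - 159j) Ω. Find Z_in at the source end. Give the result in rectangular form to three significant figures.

Z_in ≈ 17.4 − j13.3 Ω

tan(βl) = tan(66.7°) = 2.32
Z_in = Z_0·(Z_L + jZ_0·tanβl)/(Z_0 + jZ_L·tanβl)
     = 75·(175 + j15.1)/(444 + j406)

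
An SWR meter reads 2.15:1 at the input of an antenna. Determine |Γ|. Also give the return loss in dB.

|Γ| ≈ 0.365; return loss ≈ 8.75 dB

|Γ| = (S − 1)/(S + 1) = (2.15 − 1)/(2.15 + 1) = 1.15/3.15
RL = −20·log₁₀|Γ| = −20·log₁₀(0.365)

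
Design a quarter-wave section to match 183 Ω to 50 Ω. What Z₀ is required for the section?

Z_qwt = √(Z_0·R_L) = √(50 × 183) = √9150

Z_qwt ≈ 95.7 Ω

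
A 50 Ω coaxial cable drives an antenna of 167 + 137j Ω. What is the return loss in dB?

Γ = (117 + j137)/(217 + j137), |Γ| = 0.702
RL = −20·log₁₀|Γ| = −20·log₁₀(0.702)

RL ≈ 3.07 dB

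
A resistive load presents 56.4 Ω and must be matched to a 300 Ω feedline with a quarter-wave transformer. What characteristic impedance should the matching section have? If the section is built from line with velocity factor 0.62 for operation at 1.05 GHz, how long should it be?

Z_qwt ≈ 130 Ω; length ≈ 4.43 cm

Z_qwt = √(Z_0·R_L) = √(300 × 56.4) = √16920
λ = 0.62·c/f = 0.177 m, so l = λ/4 = 0.0443 m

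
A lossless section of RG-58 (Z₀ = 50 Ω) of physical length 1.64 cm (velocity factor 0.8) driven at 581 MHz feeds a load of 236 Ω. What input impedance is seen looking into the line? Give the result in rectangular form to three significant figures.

Z_in ≈ 103 − j111 Ω

λ = v/f = 0.8·c / 581 MHz = 0.413 m
βl = 2π·l/λ = 2π × 0.0397 = 14.3°
tan(βl) = tan(14.3°) = 0.255
Z_in = Z_0·(Z_L + jZ_0·tanβl)/(Z_0 + jZ_L·tanβl)
     = 50·(236 + j12.7)/(50 + j60.1)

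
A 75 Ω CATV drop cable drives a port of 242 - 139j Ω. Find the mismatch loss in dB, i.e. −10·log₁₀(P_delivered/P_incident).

mismatch loss ≈ 2.18 dB

Γ = (167 − j139)/(317 − j139), |Γ| = 0.628
|Γ|² = 0.394, so P_del/P_inc = 1 − |Γ|² = 0.606
ML = −10·log₁₀(1 − |Γ|²)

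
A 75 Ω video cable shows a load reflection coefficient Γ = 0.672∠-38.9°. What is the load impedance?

Z_L ≈ 101 − j156 Ω

Z_L = Z_0·(1 + Γ)/(1 − Γ) = 75·(1.52 − j0.422)/(0.477 + j0.422)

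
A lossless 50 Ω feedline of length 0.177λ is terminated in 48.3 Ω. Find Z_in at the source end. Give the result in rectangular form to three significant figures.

βl = 2π × 0.177 = 63.7°
tan(βl) = tan(63.7°) = 2.03
Z_in = Z_0·(Z_L + jZ_0·tanβl)/(Z_0 + jZ_L·tanβl)
     = 50·(48.3 + j101)/(50 + j97.8)

Z_in ≈ 51 + j1.4 Ω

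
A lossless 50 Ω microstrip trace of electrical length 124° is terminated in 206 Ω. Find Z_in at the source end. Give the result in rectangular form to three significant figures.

tan(βl) = tan(124°) = -1.48
Z_in = Z_0·(Z_L + jZ_0·tanβl)/(Z_0 + jZ_L·tanβl)
     = 50·(206 − j74.1)/(50 − j305)

Z_in ≈ 17.2 + j30.9 Ω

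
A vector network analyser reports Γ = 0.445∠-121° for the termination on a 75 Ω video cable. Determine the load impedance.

Z_L ≈ 36.3 − j34.5 Ω

Z_L = Z_0·(1 + Γ)/(1 − Γ) = 75·(0.771 − j0.381)/(1.23 + j0.381)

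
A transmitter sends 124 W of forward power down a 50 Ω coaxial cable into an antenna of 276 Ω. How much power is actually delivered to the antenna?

Γ = (276 − 50)/(276 + 50) = 0.693
|Γ|² = 0.481
P_refl = |Γ|²·P_inc = 59.6 W, P_del = (1 − |Γ|²)·P_inc = 64.4 W

P_delivered ≈ 64.4 W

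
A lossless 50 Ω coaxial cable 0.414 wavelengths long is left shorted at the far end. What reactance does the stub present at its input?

βl = 2π × 0.414 = 149°
tan(βl) = -0.6
For a shorted stub, Z_in = jZ_0·tan(βl)

X_in ≈ -30 Ω (capacitive)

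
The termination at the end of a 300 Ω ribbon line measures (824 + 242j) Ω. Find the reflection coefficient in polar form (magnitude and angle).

Γ ≈ 0.502 ∠ 12.6°

Γ = (Z_L − Z_0)/(Z_L + Z_0) = (524 + j242)/(1124 + j242)
|Γ| = 577/1150 = 0.502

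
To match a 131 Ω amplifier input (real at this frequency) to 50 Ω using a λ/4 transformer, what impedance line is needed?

Z_qwt ≈ 80.9 Ω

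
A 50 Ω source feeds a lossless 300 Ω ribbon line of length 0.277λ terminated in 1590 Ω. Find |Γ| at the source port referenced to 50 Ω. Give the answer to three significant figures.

|Γ| ≈ 0.422

βl = 2π × 0.277 = 99.7°
tan(βl) = -5.84
Z_in = Z_0·(Z_L + jZ_0·tanβl)/(Z_0 + jZ_L·tanβl) = 58.2 + j49.5 Ω
Γ_s = (Z_in − Z_s)/(Z_in + Z_s) = (8.2 + j49.5)/(108 + j49.5), |Γ_s| = 0.422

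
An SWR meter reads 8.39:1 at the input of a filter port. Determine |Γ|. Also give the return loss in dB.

|Γ| ≈ 0.787; return loss ≈ 2.08 dB

|Γ| = (S − 1)/(S + 1) = (8.39 − 1)/(8.39 + 1) = 7.39/9.39
RL = −20·log₁₀|Γ| = −20·log₁₀(0.787)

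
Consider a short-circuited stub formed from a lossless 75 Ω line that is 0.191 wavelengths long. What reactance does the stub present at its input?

X_in ≈ 193 Ω (inductive)

βl = 2π × 0.191 = 68.8°
tan(βl) = 2.57
For a short-circuited stub, Z_in = jZ_0·tan(βl)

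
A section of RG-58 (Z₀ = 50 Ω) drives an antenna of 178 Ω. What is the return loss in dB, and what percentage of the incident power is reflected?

RL ≈ 5.01 dB; 31.5% of incident power reflected

Γ = (178 − 50)/(178 + 50) = 0.561
RL = −20·log₁₀(0.561) = 5.01 dB
P_refl/P_inc = |Γ|² = 0.315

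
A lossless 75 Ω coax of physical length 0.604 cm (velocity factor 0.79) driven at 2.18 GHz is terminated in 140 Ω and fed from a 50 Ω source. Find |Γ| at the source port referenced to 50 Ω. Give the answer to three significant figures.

|Γ| ≈ 0.452

λ = v/f = 0.79·c / 2.18 GHz = 0.109 m
βl = 2π·l/λ = 2π × 0.0556 = 20°
tan(βl) = 0.364
Z_in = Z_0·(Z_L + jZ_0·tanβl)/(Z_0 + jZ_L·tanβl) = 108 − j46.4 Ω
Γ_s = (Z_in − Z_s)/(Z_in + Z_s) = (58.5 − j46.4)/(158 − j46.4), |Γ_s| = 0.452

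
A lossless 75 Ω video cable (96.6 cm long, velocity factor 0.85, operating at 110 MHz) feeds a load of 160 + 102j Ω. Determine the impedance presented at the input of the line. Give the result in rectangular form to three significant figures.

Z_in ≈ 45.4 + j64.2 Ω

λ = v/f = 0.85·c / 110 MHz = 2.32 m
βl = 2π·l/λ = 2π × 0.417 = 150°
tan(βl) = tan(150°) = -0.577
Z_in = Z_0·(Z_L + jZ_0·tanβl)/(Z_0 + jZ_L·tanβl)
     = 75·(160 + j58.7)/(134 − j92.3)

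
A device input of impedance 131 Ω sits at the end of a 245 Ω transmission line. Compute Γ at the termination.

Γ = -0.303

Γ = (Z_L − Z_0)/(Z_L + Z_0) = (131 − 245)/(131 + 245) = -114/376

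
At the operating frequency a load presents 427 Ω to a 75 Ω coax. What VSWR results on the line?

Γ = (427 − 75)/(427 + 75) = 0.701
VSWR = (1 + 0.701)/(1 − 0.701)

VSWR ≈ 5.69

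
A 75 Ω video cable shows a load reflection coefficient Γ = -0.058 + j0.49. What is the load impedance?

Z_L ≈ 41.7 + j54.1 Ω

Z_L = Z_0·(1 + Γ)/(1 − Γ) = 75·(0.942 + j0.49)/(1.06 − j0.49)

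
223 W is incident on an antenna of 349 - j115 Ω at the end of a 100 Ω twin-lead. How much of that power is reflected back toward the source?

|Γ| = |(249 − j115)/(449 − j115)| = 0.592
|Γ|² = 0.35
P_refl = |Γ|²·P_inc = 78.1 W, P_del = (1 − |Γ|²)·P_inc = 145 W

P_reflected ≈ 78.1 W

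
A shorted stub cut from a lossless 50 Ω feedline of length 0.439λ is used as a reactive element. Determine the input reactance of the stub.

X_in ≈ -20.2 Ω (capacitive)

βl = 2π × 0.439 = 158°
tan(βl) = -0.403
For a shorted stub, Z_in = jZ_0·tan(βl)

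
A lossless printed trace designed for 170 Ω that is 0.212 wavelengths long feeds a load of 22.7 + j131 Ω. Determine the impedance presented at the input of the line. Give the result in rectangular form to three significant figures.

Z_in ≈ 81.3 − j362 Ω

βl = 2π × 0.212 = 76.3°
tan(βl) = tan(76.3°) = 4.11
Z_in = Z_0·(Z_L + jZ_0·tanβl)/(Z_0 + jZ_L·tanβl)
     = 170·(22.7 + j829)/(-368 + j93.3)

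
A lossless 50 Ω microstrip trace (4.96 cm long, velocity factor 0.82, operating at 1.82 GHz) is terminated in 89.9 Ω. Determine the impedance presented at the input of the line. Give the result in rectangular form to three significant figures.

Z_in ≈ 40.3 + j24.9 Ω

λ = v/f = 0.82·c / 1.82 GHz = 0.135 m
βl = 2π·l/λ = 2π × 0.367 = 132°
tan(βl) = tan(132°) = -1.11
Z_in = Z_0·(Z_L + jZ_0·tanβl)/(Z_0 + jZ_L·tanβl)
     = 50·(89.9 − j55.3)/(50 − j99.5)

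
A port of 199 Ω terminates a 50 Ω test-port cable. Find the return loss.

RL ≈ 4.46 dB

Γ = (199 − 50)/(199 + 50) = 0.598
RL = −20·log₁₀|Γ| = −20·log₁₀(0.598)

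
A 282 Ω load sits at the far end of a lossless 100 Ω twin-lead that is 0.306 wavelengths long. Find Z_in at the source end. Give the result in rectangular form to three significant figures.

Z_in ≈ 39.6 + j31.6 Ω

βl = 2π × 0.306 = 110°
tan(βl) = tan(110°) = -2.72
Z_in = Z_0·(Z_L + jZ_0·tanβl)/(Z_0 + jZ_L·tanβl)
     = 100·(282 − j272)/(100 − j768)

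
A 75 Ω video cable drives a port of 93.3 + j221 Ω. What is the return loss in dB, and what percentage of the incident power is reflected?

Γ = (18.3 + j221)/(168.3 + j221), |Γ| = 0.798
RL = −20·log₁₀(0.798) = 1.96 dB
P_refl/P_inc = |Γ|² = 0.637

RL ≈ 1.96 dB; 63.7% of incident power reflected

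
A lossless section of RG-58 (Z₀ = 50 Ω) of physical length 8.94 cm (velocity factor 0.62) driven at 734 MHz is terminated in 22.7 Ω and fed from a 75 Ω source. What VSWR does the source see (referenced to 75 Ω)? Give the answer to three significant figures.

VSWR ≈ 2.23

λ = v/f = 0.62·c / 734 MHz = 0.253 m
βl = 2π·l/λ = 2π × 0.353 = 127°
tan(βl) = -1.33
Z_in = Z_0·(Z_L + jZ_0·tanβl)/(Z_0 + jZ_L·tanβl) = 46 − j38.6 Ω
Γ_s = (Z_in − Z_s)/(Z_in + Z_s) = (-29 − j38.6)/(121 − j38.6), |Γ_s| = 0.381
VSWR = (1 + |Γ_s|)/(1 − |Γ_s|)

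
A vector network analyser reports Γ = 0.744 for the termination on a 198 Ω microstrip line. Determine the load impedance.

Z_L = Z_0·(1 + Γ)/(1 − Γ) = 198·(1.74)/(0.256)

Z_L ≈ 1350 Ω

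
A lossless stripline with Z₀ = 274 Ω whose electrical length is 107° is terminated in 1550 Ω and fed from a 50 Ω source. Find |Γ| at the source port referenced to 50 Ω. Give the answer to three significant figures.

tan(βl) = -3.27
Z_in = Z_0·(Z_L + jZ_0·tanβl)/(Z_0 + jZ_L·tanβl) = 52.8 + j80.9 Ω
Γ_s = (Z_in − Z_s)/(Z_in + Z_s) = (2.81 + j80.9)/(103 + j80.9), |Γ_s| = 0.619

|Γ| ≈ 0.619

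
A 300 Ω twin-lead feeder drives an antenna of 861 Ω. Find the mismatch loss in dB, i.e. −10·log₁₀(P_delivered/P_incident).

mismatch loss ≈ 1.15 dB

Γ = (861 − 300)/(861 + 300) = 0.483
|Γ|² = 0.233, so P_del/P_inc = 1 − |Γ|² = 0.767
ML = −10·log₁₀(1 − |Γ|²)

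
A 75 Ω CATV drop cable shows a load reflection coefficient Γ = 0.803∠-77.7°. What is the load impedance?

Z_L = Z_0·(1 + Γ)/(1 − Γ) = 75·(1.17 − j0.785)/(0.829 + j0.785)

Z_L ≈ 20.4 − j90.3 Ω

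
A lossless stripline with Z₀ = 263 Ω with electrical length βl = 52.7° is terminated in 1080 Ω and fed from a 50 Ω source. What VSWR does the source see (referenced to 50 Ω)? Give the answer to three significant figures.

tan(βl) = 1.31
Z_in = Z_0·(Z_L + jZ_0·tanβl)/(Z_0 + jZ_L·tanβl) = 97.8 − j182 Ω
Γ_s = (Z_in − Z_s)/(Z_in + Z_s) = (47.8 − j182)/(148 − j182), |Γ_s| = 0.803
VSWR = (1 + |Γ_s|)/(1 − |Γ_s|)

VSWR ≈ 9.14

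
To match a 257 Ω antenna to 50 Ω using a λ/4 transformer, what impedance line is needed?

Z_qwt ≈ 113 Ω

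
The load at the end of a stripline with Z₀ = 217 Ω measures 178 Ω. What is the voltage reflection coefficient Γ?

Γ = (Z_L − Z_0)/(Z_L + Z_0) = (178 − 217)/(178 + 217) = -39/395

Γ = -0.0987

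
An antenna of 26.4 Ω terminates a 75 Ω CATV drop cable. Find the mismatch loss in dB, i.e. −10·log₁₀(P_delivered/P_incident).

Γ = (26.4 − 75)/(26.4 + 75) = -0.479
|Γ|² = 0.23, so P_del/P_inc = 1 − |Γ|² = 0.77
ML = −10·log₁₀(1 − |Γ|²)

mismatch loss ≈ 1.13 dB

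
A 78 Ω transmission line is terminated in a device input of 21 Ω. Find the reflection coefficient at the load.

Γ = (Z_L − Z_0)/(Z_L + Z_0) = (21 − 78)/(21 + 78) = -57/99

Γ = -0.576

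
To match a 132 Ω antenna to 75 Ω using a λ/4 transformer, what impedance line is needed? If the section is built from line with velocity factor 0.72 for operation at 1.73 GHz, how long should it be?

Z_qwt ≈ 99.5 Ω; length ≈ 3.12 cm

Z_qwt = √(Z_0·R_L) = √(75 × 132) = √9900
λ = 0.72·c/f = 0.125 m, so l = λ/4 = 0.0312 m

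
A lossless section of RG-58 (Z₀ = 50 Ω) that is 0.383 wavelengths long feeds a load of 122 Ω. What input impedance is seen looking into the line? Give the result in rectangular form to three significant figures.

Z_in ≈ 37.8 + j38.2 Ω

βl = 2π × 0.383 = 138°
tan(βl) = tan(138°) = -0.904
Z_in = Z_0·(Z_L + jZ_0·tanβl)/(Z_0 + jZ_L·tanβl)
     = 50·(122 − j45.2)/(50 − j110)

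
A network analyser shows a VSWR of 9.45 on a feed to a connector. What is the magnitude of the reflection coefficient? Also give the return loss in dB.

|Γ| = (S − 1)/(S + 1) = (9.45 − 1)/(9.45 + 1) = 8.45/10.4
RL = −20·log₁₀|Γ| = −20·log₁₀(0.809)

|Γ| ≈ 0.809; return loss ≈ 1.85 dB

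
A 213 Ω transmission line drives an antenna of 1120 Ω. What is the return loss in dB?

Γ = (1120 − 213)/(1120 + 213) = 0.68
RL = −20·log₁₀|Γ| = −20·log₁₀(0.68)

RL ≈ 3.34 dB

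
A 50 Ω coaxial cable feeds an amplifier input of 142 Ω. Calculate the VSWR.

VSWR ≈ 2.84

Γ = (142 − 50)/(142 + 50) = 0.479
VSWR = (1 + 0.479)/(1 − 0.479)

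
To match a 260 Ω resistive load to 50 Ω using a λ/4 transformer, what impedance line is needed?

Z_qwt = √(Z_0·R_L) = √(50 × 260) = √13000

Z_qwt ≈ 114 Ω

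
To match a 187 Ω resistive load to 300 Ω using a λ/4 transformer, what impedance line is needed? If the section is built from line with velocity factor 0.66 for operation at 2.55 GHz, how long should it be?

Z_qwt ≈ 237 Ω; length ≈ 1.94 cm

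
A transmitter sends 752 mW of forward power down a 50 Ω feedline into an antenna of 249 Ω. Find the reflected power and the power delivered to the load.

P_reflected ≈ 333 mW; P_delivered ≈ 419 mW

Γ = (249 − 50)/(249 + 50) = 0.666
|Γ|² = 0.443
P_refl = |Γ|²·P_inc = 333 mW, P_del = (1 − |Γ|²)·P_inc = 419 mW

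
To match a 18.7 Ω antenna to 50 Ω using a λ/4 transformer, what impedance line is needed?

Z_qwt ≈ 30.6 Ω

Z_qwt = √(Z_0·R_L) = √(50 × 18.7) = √935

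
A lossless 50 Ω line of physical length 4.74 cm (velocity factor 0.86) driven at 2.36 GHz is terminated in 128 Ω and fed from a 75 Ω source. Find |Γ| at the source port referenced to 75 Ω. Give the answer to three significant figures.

|Γ| ≈ 0.358

λ = v/f = 0.86·c / 2.36 GHz = 0.109 m
βl = 2π·l/λ = 2π × 0.434 = 156°
tan(βl) = -0.443
Z_in = Z_0·(Z_L + jZ_0·tanβl)/(Z_0 + jZ_L·tanβl) = 66.9 + j53.8 Ω
Γ_s = (Z_in − Z_s)/(Z_in + Z_s) = (-8.07 + j53.8)/(142 + j53.8), |Γ_s| = 0.358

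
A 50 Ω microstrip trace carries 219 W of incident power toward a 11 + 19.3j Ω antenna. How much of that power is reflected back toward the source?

P_reflected ≈ 101 W

|Γ| = |(-39 + j19.3)/(61 + j19.3)| = 0.68
|Γ|² = 0.463
P_refl = |Γ|²·P_inc = 101 W, P_del = (1 − |Γ|²)·P_inc = 118 W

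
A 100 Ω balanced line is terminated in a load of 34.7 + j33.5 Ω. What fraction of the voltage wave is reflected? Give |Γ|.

|Γ| ≈ 0.529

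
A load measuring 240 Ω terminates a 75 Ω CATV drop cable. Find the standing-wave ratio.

VSWR ≈ 3.2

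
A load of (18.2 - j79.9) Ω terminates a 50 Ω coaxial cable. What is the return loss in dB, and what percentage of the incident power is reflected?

Γ = (-31.8 − j79.9)/(68.2 − j79.9), |Γ| = 0.819
RL = −20·log₁₀(0.819) = 1.74 dB
P_refl/P_inc = |Γ|² = 0.67

RL ≈ 1.74 dB; 67% of incident power reflected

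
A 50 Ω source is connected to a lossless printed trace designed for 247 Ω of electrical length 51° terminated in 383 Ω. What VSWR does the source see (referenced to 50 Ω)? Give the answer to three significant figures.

tan(βl) = 1.23
Z_in = Z_0·(Z_L + jZ_0·tanβl)/(Z_0 + jZ_L·tanβl) = 207 − j91.8 Ω
Γ_s = (Z_in − Z_s)/(Z_in + Z_s) = (157 − j91.8)/(257 − j91.8), |Γ_s| = 0.667
VSWR = (1 + |Γ_s|)/(1 − |Γ_s|)

VSWR ≈ 5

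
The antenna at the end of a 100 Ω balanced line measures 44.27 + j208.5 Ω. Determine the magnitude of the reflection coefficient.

Γ = (Z_L − Z_0)/(Z_L + Z_0) = (-55.73 + j208.5)/(144.3 + j208.5)
|Γ| = 216/254

|Γ| ≈ 0.851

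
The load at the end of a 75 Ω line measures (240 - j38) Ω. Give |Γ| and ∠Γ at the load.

Γ ≈ 0.534 ∠ -6.09°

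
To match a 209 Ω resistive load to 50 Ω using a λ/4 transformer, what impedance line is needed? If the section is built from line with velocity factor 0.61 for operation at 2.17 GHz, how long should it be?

Z_qwt ≈ 102 Ω; length ≈ 2.11 cm

Z_qwt = √(Z_0·R_L) = √(50 × 209) = √10450
λ = 0.61·c/f = 0.0843 m, so l = λ/4 = 0.0211 m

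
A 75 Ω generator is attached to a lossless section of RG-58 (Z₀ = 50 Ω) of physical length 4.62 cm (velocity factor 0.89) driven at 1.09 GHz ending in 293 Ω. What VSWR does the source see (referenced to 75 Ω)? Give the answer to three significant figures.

VSWR ≈ 8.11

λ = v/f = 0.89·c / 1.09 GHz = 0.245 m
βl = 2π·l/λ = 2π × 0.189 = 67.9°
tan(βl) = 2.46
Z_in = Z_0·(Z_L + jZ_0·tanβl)/(Z_0 + jZ_L·tanβl) = 9.89 − j19.6 Ω
Γ_s = (Z_in − Z_s)/(Z_in + Z_s) = (-65.1 − j19.6)/(84.9 − j19.6), |Γ_s| = 0.78
VSWR = (1 + |Γ_s|)/(1 − |Γ_s|)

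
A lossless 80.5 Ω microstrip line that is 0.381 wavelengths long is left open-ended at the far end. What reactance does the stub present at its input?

βl = 2π × 0.381 = 137°
tan(βl) = -0.927
For an open-ended stub, Z_in = −jZ_0·cot(βl) = −jZ_0/tan(βl)

X_in ≈ 86.8 Ω (inductive)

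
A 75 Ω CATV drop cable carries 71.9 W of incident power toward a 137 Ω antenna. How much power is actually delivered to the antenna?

Γ = (137 − 75)/(137 + 75) = 0.292
|Γ|² = 0.0855
P_refl = |Γ|²·P_inc = 6.15 W, P_del = (1 − |Γ|²)·P_inc = 65.8 W

P_delivered ≈ 65.8 W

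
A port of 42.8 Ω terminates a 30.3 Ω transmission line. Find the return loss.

Γ = (42.8 − 30.3)/(42.8 + 30.3) = 0.171
RL = −20·log₁₀|Γ| = −20·log₁₀(0.171)

RL ≈ 15.3 dB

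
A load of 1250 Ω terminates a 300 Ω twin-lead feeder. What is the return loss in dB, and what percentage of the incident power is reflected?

Γ = (1250 − 300)/(1250 + 300) = 0.613
RL = −20·log₁₀(0.613) = 4.25 dB
P_refl/P_inc = |Γ|² = 0.376

RL ≈ 4.25 dB; 37.6% of incident power reflected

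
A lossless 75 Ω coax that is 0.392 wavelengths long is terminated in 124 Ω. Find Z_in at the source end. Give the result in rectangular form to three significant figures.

βl = 2π × 0.392 = 141°
tan(βl) = tan(141°) = -0.806
Z_in = Z_0·(Z_L + jZ_0·tanβl)/(Z_0 + jZ_L·tanβl)
     = 75·(124 − j60.5)/(75 − j100)

Z_in ≈ 73.7 + j37.7 Ω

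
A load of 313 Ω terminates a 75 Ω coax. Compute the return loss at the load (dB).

Γ = (313 − 75)/(313 + 75) = 0.613
RL = −20·log₁₀|Γ| = −20·log₁₀(0.613)

RL ≈ 4.25 dB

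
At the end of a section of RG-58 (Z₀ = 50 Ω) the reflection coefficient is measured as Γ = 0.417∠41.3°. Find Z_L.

Z_L = Z_0·(1 + Γ)/(1 − Γ) = 50·(1.31 + j0.275)/(0.687 − j0.275)

Z_L ≈ 75.5 + j50.3 Ω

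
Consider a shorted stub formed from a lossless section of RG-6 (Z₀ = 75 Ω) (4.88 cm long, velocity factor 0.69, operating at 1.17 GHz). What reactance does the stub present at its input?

λ = v/f = 0.69·c / 1.17 GHz = 0.177 m
βl = 2π·l/λ = 2π × 0.276 = 99.3°
tan(βl) = -6.11
For a shorted stub, Z_in = jZ_0·tan(βl)

X_in ≈ -458 Ω (capacitive)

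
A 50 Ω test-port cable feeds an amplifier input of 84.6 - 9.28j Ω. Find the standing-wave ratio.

Γ = (Z_L − Z_0)/(Z_L + Z_0) = (34.6 − j9.28)/(134.6 − j9.28)
|Γ| = 35.8/135 = 0.266
VSWR = (1 + |Γ|)/(1 − |Γ|) = 1.27/0.734

VSWR ≈ 1.72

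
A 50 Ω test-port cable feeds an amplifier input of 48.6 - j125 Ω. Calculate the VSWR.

Γ = (Z_L − Z_0)/(Z_L + Z_0) = (-1.4 − j125)/(98.6 − j125)
|Γ| = 125/159 = 0.785
VSWR = (1 + |Γ|)/(1 − |Γ|) = 1.79/0.215

VSWR ≈ 8.31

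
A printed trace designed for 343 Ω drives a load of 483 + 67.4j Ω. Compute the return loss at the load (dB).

Γ = (140 + j67.4)/(826 + j67.4), |Γ| = 0.187
RL = −20·log₁₀|Γ| = −20·log₁₀(0.187)

RL ≈ 14.5 dB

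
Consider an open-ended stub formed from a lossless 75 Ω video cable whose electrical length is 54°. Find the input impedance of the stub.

Z_in ≈ −j54.5 Ω

tan(βl) = 1.38
For an open-ended stub, Z_in = −jZ_0·cot(βl) = −jZ_0/tan(βl)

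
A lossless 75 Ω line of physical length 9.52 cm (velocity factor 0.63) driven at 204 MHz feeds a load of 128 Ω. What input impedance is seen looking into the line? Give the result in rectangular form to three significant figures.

λ = v/f = 0.63·c / 204 MHz = 0.926 m
βl = 2π·l/λ = 2π × 0.103 = 37°
tan(βl) = tan(37°) = 0.753
Z_in = Z_0·(Z_L + jZ_0·tanβl)/(Z_0 + jZ_L·tanβl)
     = 75·(128 + j56.5)/(75 + j96.4)

Z_in ≈ 75.6 − j40.7 Ω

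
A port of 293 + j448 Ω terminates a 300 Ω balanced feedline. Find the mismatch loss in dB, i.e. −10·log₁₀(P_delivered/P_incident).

Γ = (-7 + j448)/(593 + j448), |Γ| = 0.603
|Γ|² = 0.363, so P_del/P_inc = 1 − |Γ|² = 0.637
ML = −10·log₁₀(1 − |Γ|²)

mismatch loss ≈ 1.96 dB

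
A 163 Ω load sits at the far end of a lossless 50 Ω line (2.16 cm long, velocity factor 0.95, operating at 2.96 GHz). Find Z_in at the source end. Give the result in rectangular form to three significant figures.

λ = v/f = 0.95·c / 2.96 GHz = 0.0963 m
βl = 2π·l/λ = 2π × 0.224 = 80.8°
tan(βl) = tan(80.8°) = 6.15
Z_in = Z_0·(Z_L + jZ_0·tanβl)/(Z_0 + jZ_L·tanβl)
     = 50·(163 + j307)/(50 + j1000)

Z_in ≈ 15.7 − j7.35 Ω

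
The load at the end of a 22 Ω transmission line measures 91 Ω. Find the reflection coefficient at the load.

Γ = (Z_L − Z_0)/(Z_L + Z_0) = (91 − 22)/(91 + 22) = 69/113

Γ = 0.611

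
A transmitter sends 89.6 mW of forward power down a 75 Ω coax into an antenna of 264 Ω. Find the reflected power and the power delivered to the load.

Γ = (264 − 75)/(264 + 75) = 0.558
|Γ|² = 0.311
P_refl = |Γ|²·P_inc = 27.9 mW, P_del = (1 − |Γ|²)·P_inc = 61.7 mW

P_reflected ≈ 27.9 mW; P_delivered ≈ 61.7 mW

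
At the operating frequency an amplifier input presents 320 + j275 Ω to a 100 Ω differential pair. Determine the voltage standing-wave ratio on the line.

VSWR ≈ 5.7

Γ = (Z_L − Z_0)/(Z_L + Z_0) = (220 + j275)/(420 + j275)
|Γ| = 352/502 = 0.702
VSWR = (1 + |Γ|)/(1 − |Γ|) = 1.7/0.298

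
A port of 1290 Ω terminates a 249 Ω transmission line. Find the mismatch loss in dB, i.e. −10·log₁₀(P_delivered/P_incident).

mismatch loss ≈ 2.66 dB

Γ = (1290 − 249)/(1290 + 249) = 0.676
|Γ|² = 0.458, so P_del/P_inc = 1 − |Γ|² = 0.542
ML = −10·log₁₀(1 − |Γ|²)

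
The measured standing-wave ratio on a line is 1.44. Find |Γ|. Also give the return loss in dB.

|Γ| ≈ 0.18; return loss ≈ 14.9 dB

|Γ| = (S − 1)/(S + 1) = (1.44 − 1)/(1.44 + 1) = 0.44/2.44
RL = −20·log₁₀|Γ| = −20·log₁₀(0.18)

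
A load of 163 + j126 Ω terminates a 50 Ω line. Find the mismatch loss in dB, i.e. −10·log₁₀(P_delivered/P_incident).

mismatch loss ≈ 2.74 dB

Γ = (113 + j126)/(213 + j126), |Γ| = 0.684
|Γ|² = 0.468, so P_del/P_inc = 1 − |Γ|² = 0.532
ML = −10·log₁₀(1 − |Γ|²)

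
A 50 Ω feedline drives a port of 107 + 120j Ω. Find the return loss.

RL ≈ 3.45 dB

Γ = (57 + j120)/(157 + j120), |Γ| = 0.672
RL = −20·log₁₀|Γ| = −20·log₁₀(0.672)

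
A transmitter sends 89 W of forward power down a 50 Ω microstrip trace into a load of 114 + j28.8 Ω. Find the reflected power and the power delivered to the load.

|Γ| = |(64 + j28.8)/(164 + j28.8)| = 0.421
|Γ|² = 0.178
P_refl = |Γ|²·P_inc = 15.8 W, P_del = (1 − |Γ|²)·P_inc = 73.2 W

P_reflected ≈ 15.8 W; P_delivered ≈ 73.2 W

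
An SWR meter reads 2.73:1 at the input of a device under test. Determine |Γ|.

|Γ| ≈ 0.464

|Γ| = (S − 1)/(S + 1) = (2.73 − 1)/(2.73 + 1) = 1.73/3.73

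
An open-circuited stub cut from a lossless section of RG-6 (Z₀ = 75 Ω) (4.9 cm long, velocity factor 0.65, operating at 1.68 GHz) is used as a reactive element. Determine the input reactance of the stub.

λ = v/f = 0.65·c / 1.68 GHz = 0.116 m
βl = 2π·l/λ = 2π × 0.422 = 152°
tan(βl) = -0.532
For an open-circuited stub, Z_in = −jZ_0·cot(βl) = −jZ_0/tan(βl)

X_in ≈ 141 Ω (inductive)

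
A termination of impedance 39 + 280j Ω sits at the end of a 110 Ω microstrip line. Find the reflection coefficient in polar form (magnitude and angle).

Γ = (Z_L − Z_0)/(Z_L + Z_0) = (-71 + j280)/(149 + j280)
|Γ| = 289/317 = 0.911

Γ ≈ 0.911 ∠ 42.2°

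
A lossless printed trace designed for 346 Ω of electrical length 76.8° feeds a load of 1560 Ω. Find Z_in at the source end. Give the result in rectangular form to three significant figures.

Z_in ≈ 80.7 − j77 Ω

tan(βl) = tan(76.8°) = 4.26
Z_in = Z_0·(Z_L + jZ_0·tanβl)/(Z_0 + jZ_L·tanβl)
     = 346·(1560 + j1480)/(346 + j6650)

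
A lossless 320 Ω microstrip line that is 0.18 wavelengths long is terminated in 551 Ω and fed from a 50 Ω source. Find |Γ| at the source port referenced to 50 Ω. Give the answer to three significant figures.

|Γ| ≈ 0.671

βl = 2π × 0.18 = 64.8°
tan(βl) = 2.13
Z_in = Z_0·(Z_L + jZ_0·tanβl)/(Z_0 + jZ_L·tanβl) = 211 − j92.9 Ω
Γ_s = (Z_in − Z_s)/(Z_in + Z_s) = (161 − j92.9)/(261 − j92.9), |Γ_s| = 0.671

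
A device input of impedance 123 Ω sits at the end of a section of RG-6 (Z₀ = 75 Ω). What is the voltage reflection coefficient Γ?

Γ = 0.242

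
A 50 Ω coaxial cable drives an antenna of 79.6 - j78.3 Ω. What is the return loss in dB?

Γ = (29.6 − j78.3)/(129.6 − j78.3), |Γ| = 0.553
RL = −20·log₁₀|Γ| = −20·log₁₀(0.553)

RL ≈ 5.15 dB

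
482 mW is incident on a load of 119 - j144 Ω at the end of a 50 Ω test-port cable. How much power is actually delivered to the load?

P_delivered ≈ 233 mW

|Γ| = |(69 − j144)/(169 − j144)| = 0.719
|Γ|² = 0.517
P_refl = |Γ|²·P_inc = 249 mW, P_del = (1 − |Γ|²)·P_inc = 233 mW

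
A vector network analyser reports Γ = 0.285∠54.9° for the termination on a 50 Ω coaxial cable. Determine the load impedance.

Z_L ≈ 61 + j30.9 Ω

Z_L = Z_0·(1 + Γ)/(1 − Γ) = 50·(1.16 + j0.233)/(0.836 − j0.233)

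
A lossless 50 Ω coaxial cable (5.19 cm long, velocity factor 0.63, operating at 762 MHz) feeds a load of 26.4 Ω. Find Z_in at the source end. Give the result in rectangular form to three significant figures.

Z_in ≈ 81.2 + j27.2 Ω

λ = v/f = 0.63·c / 762 MHz = 0.248 m
βl = 2π·l/λ = 2π × 0.209 = 75.3°
tan(βl) = tan(75.3°) = 3.82
Z_in = Z_0·(Z_L + jZ_0·tanβl)/(Z_0 + jZ_L·tanβl)
     = 50·(26.4 + j191)/(50 + j101)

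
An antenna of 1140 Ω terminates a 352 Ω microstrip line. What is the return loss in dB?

Γ = (1140 − 352)/(1140 + 352) = 0.528
RL = −20·log₁₀|Γ| = −20·log₁₀(0.528)

RL ≈ 5.54 dB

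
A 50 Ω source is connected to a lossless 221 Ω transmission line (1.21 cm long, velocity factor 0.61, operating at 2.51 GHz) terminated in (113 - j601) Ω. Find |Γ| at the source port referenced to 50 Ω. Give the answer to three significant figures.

|Γ| ≈ 0.727

λ = v/f = 0.61·c / 2.51 GHz = 0.0729 m
βl = 2π·l/λ = 2π × 0.166 = 59.7°
tan(βl) = 1.71
Z_in = Z_0·(Z_L + jZ_0·tanβl)/(Z_0 + jZ_L·tanβl) = 13.6 − j41.3 Ω
Γ_s = (Z_in − Z_s)/(Z_in + Z_s) = (-36.4 − j41.3)/(63.6 − j41.3), |Γ_s| = 0.727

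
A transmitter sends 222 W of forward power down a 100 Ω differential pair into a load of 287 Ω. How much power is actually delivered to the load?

P_delivered ≈ 170 W

Γ = (287 − 100)/(287 + 100) = 0.483
|Γ|² = 0.233
P_refl = |Γ|²·P_inc = 51.8 W, P_del = (1 − |Γ|²)·P_inc = 170 W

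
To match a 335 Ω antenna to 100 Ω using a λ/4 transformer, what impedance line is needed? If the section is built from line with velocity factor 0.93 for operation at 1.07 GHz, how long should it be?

Z_qwt = √(Z_0·R_L) = √(100 × 335) = √33500
λ = 0.93·c/f = 0.261 m, so l = λ/4 = 0.0652 m

Z_qwt ≈ 183 Ω; length ≈ 6.52 cm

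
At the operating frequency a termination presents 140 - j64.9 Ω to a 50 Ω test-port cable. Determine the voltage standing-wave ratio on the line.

VSWR ≈ 3.47

Γ = (Z_L − Z_0)/(Z_L + Z_0) = (90 − j64.9)/(190 − j64.9)
|Γ| = 111/201 = 0.553
VSWR = (1 + |Γ|)/(1 − |Γ|) = 1.55/0.447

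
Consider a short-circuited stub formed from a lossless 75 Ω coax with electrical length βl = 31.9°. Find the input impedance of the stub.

tan(βl) = 0.622
For a short-circuited stub, Z_in = jZ_0·tan(βl)

Z_in ≈ +j46.7 Ω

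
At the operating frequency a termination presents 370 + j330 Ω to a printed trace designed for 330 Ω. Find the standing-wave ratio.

Γ = (Z_L − Z_0)/(Z_L + Z_0) = (40 + j330)/(700 + j330)
|Γ| = 332/774 = 0.43
VSWR = (1 + |Γ|)/(1 − |Γ|) = 1.43/0.57

VSWR ≈ 2.51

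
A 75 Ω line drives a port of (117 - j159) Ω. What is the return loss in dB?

Γ = (42 − j159)/(192 − j159), |Γ| = 0.66
RL = −20·log₁₀|Γ| = −20·log₁₀(0.66)

RL ≈ 3.61 dB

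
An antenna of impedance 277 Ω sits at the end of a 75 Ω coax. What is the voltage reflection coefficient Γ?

Γ = (Z_L − Z_0)/(Z_L + Z_0) = (277 − 75)/(277 + 75) = 202/352

Γ = 0.574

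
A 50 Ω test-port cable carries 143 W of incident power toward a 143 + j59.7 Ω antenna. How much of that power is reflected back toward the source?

P_reflected ≈ 42.8 W

|Γ| = |(93 + j59.7)/(193 + j59.7)| = 0.547
|Γ|² = 0.299
P_refl = |Γ|²·P_inc = 42.8 W, P_del = (1 − |Γ|²)·P_inc = 100 W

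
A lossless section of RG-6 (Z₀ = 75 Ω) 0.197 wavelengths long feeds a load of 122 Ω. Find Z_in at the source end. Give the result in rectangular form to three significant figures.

Z_in ≈ 49.4 − j15.4 Ω

βl = 2π × 0.197 = 70.9°
tan(βl) = tan(70.9°) = 2.89
Z_in = Z_0·(Z_L + jZ_0·tanβl)/(Z_0 + jZ_L·tanβl)
     = 75·(122 + j217)/(75 + j353)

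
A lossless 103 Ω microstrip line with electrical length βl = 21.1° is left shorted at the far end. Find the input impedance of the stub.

Z_in ≈ +j39.7 Ω

tan(βl) = 0.386
For a shorted stub, Z_in = jZ_0·tan(βl)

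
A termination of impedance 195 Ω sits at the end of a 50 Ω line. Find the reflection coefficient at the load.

Γ = 0.592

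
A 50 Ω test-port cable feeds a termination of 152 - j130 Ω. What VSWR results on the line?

Γ = (Z_L − Z_0)/(Z_L + Z_0) = (102 − j130)/(202 − j130)
|Γ| = 165/240 = 0.688
VSWR = (1 + |Γ|)/(1 − |Γ|) = 1.69/0.312

VSWR ≈ 5.41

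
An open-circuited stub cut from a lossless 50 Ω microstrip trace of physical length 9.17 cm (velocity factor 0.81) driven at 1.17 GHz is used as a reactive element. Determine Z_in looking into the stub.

λ = v/f = 0.81·c / 1.17 GHz = 0.208 m
βl = 2π·l/λ = 2π × 0.442 = 159°
tan(βl) = -0.385
For an open-circuited stub, Z_in = −jZ_0·cot(βl) = −jZ_0/tan(βl)

Z_in ≈ +j130 Ω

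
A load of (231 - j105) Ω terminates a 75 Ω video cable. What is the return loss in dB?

Γ = (156 − j105)/(306 − j105), |Γ| = 0.581
RL = −20·log₁₀|Γ| = −20·log₁₀(0.581)

RL ≈ 4.71 dB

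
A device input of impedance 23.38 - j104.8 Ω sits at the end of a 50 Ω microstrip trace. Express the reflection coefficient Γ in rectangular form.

Γ ≈ 0.552 − j0.64

Γ = (Z_L − Z_0)/(Z_L + Z_0) = (-26.62 − j104.8)/(73.38 − j104.8)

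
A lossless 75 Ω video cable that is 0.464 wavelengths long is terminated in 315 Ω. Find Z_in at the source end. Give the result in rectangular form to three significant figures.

βl = 2π × 0.464 = 167°
tan(βl) = tan(167°) = -0.23
Z_in = Z_0·(Z_L + jZ_0·tanβl)/(Z_0 + jZ_L·tanβl)
     = 75·(315 − j17.3)/(75 − j72.5)

Z_in ≈ 171 + j148 Ω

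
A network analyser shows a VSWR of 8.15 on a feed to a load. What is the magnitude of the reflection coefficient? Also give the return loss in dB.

|Γ| ≈ 0.781; return loss ≈ 2.14 dB

|Γ| = (S − 1)/(S + 1) = (8.15 − 1)/(8.15 + 1) = 7.15/9.15
RL = −20·log₁₀|Γ| = −20·log₁₀(0.781)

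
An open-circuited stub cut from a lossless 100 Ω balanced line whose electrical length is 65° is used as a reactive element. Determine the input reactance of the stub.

X_in ≈ -46.6 Ω (capacitive)

tan(βl) = 2.14
For an open-circuited stub, Z_in = −jZ_0·cot(βl) = −jZ_0/tan(βl)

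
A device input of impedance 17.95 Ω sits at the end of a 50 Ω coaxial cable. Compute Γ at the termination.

Γ = (Z_L − Z_0)/(Z_L + Z_0) = (17.95 − 50)/(17.95 + 50) = -32.05/67.95

Γ = -0.472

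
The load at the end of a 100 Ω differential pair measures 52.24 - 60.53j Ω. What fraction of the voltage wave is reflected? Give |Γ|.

Γ = (Z_L − Z_0)/(Z_L + Z_0) = (-47.76 − j60.53)/(152.2 − j60.53)
|Γ| = 77.1/164

|Γ| ≈ 0.471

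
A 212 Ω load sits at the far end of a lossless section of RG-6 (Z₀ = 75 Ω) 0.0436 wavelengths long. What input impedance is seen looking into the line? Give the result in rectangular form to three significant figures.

βl = 2π × 0.0436 = 15.7°
tan(βl) = tan(15.7°) = 0.281
Z_in = Z_0·(Z_L + jZ_0·tanβl)/(Z_0 + jZ_L·tanβl)
     = 75·(212 + j21.1)/(75 + j59.6)

Z_in ≈ 140 − j90.3 Ω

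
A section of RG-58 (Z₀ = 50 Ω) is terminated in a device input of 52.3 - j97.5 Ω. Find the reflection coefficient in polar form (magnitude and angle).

Γ = (Z_L − Z_0)/(Z_L + Z_0) = (2.3 − j97.5)/(102.3 − j97.5)
|Γ| = 97.5/141 = 0.69

Γ ≈ 0.69 ∠ -45°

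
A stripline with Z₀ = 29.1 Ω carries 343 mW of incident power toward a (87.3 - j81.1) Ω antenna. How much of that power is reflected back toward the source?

|Γ| = |(58.2 − j81.1)/(116.4 − j81.1)| = 0.704
|Γ|² = 0.495
P_refl = |Γ|²·P_inc = 170 mW, P_del = (1 − |Γ|²)·P_inc = 173 mW

P_reflected ≈ 170 mW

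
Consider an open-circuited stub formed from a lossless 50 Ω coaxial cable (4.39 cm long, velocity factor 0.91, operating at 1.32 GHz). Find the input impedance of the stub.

λ = v/f = 0.91·c / 1.32 GHz = 0.207 m
βl = 2π·l/λ = 2π × 0.212 = 76.4°
tan(βl) = 4.14
For an open-circuited stub, Z_in = −jZ_0·cot(βl) = −jZ_0/tan(βl)

Z_in ≈ −j12.1 Ω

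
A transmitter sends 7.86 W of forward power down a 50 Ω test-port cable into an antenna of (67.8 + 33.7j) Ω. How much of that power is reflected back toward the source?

P_reflected ≈ 0.76 W

|Γ| = |(17.8 + j33.7)/(117.8 + j33.7)| = 0.311
|Γ|² = 0.0968
P_refl = |Γ|²·P_inc = 0.76 W, P_del = (1 − |Γ|²)·P_inc = 7.1 W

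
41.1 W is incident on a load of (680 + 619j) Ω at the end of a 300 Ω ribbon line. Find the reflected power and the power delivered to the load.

P_reflected ≈ 16.1 W; P_delivered ≈ 25 W

|Γ| = |(380 + j619)/(980 + j619)| = 0.627
|Γ|² = 0.393
P_refl = |Γ|²·P_inc = 16.1 W, P_del = (1 − |Γ|²)·P_inc = 25 W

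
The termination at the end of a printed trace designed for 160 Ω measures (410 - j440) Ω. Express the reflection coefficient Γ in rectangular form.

Γ ≈ 0.648 − j0.272

Γ = (Z_L − Z_0)/(Z_L + Z_0) = (250 − j440)/(570 − j440)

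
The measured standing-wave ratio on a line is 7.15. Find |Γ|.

|Γ| = (S − 1)/(S + 1) = (7.15 − 1)/(7.15 + 1) = 6.15/8.15

|Γ| ≈ 0.755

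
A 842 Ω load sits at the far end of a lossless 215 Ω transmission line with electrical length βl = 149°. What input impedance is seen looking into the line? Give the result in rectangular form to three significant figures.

tan(βl) = tan(149°) = -0.601
Z_in = Z_0·(Z_L + jZ_0·tanβl)/(Z_0 + jZ_L·tanβl)
     = 215·(842 − j129)/(215 − j506)

Z_in ≈ 175 + j283 Ω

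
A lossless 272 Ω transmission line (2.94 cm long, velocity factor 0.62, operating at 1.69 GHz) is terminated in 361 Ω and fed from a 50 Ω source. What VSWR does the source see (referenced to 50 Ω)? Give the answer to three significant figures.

VSWR ≈ 4.14

λ = v/f = 0.62·c / 1.69 GHz = 0.11 m
βl = 2π·l/λ = 2π × 0.267 = 96.2°
tan(βl) = -9.26
Z_in = Z_0·(Z_L + jZ_0·tanβl)/(Z_0 + jZ_L·tanβl) = 206 + j12.6 Ω
Γ_s = (Z_in − Z_s)/(Z_in + Z_s) = (156 + j12.6)/(256 + j12.6), |Γ_s| = 0.611
VSWR = (1 + |Γ_s|)/(1 − |Γ_s|)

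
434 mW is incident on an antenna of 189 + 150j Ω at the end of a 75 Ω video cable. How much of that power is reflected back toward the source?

|Γ| = |(114 + j150)/(264 + j150)| = 0.62
|Γ|² = 0.385
P_refl = |Γ|²·P_inc = 167 mW, P_del = (1 − |Γ|²)·P_inc = 267 mW

P_reflected ≈ 167 mW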